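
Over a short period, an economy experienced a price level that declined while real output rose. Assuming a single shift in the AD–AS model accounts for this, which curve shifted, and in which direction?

SRAS shifted right

P fell and Y rose. An AD shift moves P and Y in the same direction; an SRAS shift moves them in opposite directions.
Here P and Y moved in opposite directions, so the SRAS curve shifted.
Since Y rose, SRAS shifted right.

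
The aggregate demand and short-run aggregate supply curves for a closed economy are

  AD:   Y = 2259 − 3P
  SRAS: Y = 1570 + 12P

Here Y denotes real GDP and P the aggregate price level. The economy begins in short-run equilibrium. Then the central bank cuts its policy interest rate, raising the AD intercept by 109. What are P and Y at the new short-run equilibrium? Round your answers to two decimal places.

This is a positive demand shock: AD shifts right.
New AD: Y = 2368 − 3P.
Set AD = SRAS: 2368 − 3P = 1570 + 12P, so 798 = 15P and P = 53.20.
Substituting into AD, Y = 2208.40.

P = 53.20, Y = 2208.40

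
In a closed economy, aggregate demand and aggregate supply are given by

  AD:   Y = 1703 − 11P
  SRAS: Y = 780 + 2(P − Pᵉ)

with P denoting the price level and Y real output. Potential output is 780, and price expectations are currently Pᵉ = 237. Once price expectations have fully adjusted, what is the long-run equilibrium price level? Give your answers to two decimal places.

Short run: with Pᵉ = 237, SRAS is Y = 306 + 2P. Setting AD = SRAS gives 1397 = 13P, so P = 107.46 and Y = 1703 − 11P = 520.92.
Output 520.92 is below potential 780, so over time expected prices fall and SRAS shifts right until Y returns to 780.
Long run: Y = 780 on the AD curve gives 780 = 1703 − 11P, so P = 83.91.

Long-run P = 83.91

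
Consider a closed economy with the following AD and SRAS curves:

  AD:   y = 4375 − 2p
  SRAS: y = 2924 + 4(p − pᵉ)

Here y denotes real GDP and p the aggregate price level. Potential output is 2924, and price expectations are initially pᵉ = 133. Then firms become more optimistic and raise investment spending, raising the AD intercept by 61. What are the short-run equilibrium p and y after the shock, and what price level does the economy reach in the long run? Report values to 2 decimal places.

Short run: p = 340.67, y = 3754.67. Long run: p = 756.00.

AD shifts right: new AD is y = 4436 − 2p. With pᵉ = 133, SRAS is y = 2392 + 4p.
Short run: 4436 − 2p = 2392 + 4p gives 2044 = 6p, so p = 340.67 and y = 4436 − 2p = 3754.67.
y = 3754.67 is above potential 2924; expectations adjust and SRAS shifts left until y = 2924.
Long run: on the new AD curve, 2924 = 4436 − 2p gives p = 756.00.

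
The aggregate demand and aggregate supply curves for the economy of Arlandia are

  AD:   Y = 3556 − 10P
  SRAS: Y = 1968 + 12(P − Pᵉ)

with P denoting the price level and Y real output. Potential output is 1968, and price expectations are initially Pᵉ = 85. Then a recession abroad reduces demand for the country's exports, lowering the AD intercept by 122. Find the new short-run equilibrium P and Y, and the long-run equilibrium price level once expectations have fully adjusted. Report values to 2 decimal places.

AD shifts left: new AD is Y = 3434 − 10P. With Pᵉ = 85, SRAS is Y = 948 + 12P.
Short run: 3434 − 10P = 948 + 12P gives 2486 = 22P, so P = 113.00 and Y = 3434 − 10P = 2304.00.
Y = 2304.00 is above potential 1968; expectations adjust and SRAS shifts left until Y = 1968.
Long run: on the new AD curve, 1968 = 3434 − 10P gives P = 146.60.

Short run: P = 113.00, Y = 2304.00. Long run: P = 146.60.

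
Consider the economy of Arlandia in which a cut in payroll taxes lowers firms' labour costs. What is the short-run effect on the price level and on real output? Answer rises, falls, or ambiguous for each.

This is a favourable supply shock: SRAS shifts right.
Moving along the downward-sloping AD curve, P falls and Y rises.

Price level: falls; output: rises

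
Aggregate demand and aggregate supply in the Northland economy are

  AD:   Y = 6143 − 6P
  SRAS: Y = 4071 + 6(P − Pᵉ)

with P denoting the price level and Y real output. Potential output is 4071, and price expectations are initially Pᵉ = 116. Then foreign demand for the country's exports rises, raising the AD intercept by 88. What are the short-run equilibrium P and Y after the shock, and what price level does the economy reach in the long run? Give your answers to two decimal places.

Short run: P = 238.00, Y = 4803.00. Long run: P = 360.00.

AD shifts right: new AD is Y = 6231 − 6P. With Pᵉ = 116, SRAS is Y = 3375 + 6P.
Short run: 6231 − 6P = 3375 + 6P gives 2856 = 12P, so P = 238.00 and Y = 6231 − 6P = 4803.00.
Y = 4803.00 is above potential 4071; expectations adjust and SRAS shifts left until Y = 4071.
Long run: on the new AD curve, 4071 = 6231 − 6P gives P = 360.00.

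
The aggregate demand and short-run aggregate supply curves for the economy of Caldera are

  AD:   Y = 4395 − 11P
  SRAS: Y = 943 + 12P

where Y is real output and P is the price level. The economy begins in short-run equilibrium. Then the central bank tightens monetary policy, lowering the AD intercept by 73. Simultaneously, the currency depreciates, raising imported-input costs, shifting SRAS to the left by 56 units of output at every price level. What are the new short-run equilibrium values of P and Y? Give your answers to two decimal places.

P = 149.35, Y = 2679.17

After both shocks: AD is Y = 4322 − 11P and SRAS is Y = 887 + 12P.
Setting them equal: 3435 = 23P, so P = 149.35.
Substituting into AD, Y = 2679.17.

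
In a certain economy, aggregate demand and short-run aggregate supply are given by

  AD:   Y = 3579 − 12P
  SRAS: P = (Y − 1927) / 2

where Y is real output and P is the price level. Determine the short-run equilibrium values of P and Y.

Rearrange SRAS to Y = 1927 + 2P.
Set AD = SRAS: 3579 − 12P = 1927 + 2P, so 1652 = 14P and P = 118.
Then Y = 3579 − 12·118 = 2163.

P = 118, Y = 2163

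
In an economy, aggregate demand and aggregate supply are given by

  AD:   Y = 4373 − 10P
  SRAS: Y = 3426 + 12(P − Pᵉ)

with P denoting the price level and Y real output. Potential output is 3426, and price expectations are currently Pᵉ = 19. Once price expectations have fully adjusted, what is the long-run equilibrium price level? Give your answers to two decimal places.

Long-run P = 94.70

Short run: with Pᵉ = 19, SRAS is Y = 3198 + 12P. Setting AD = SRAS gives 1175 = 22P, so P = 53.41 and Y = 4373 − 10P = 3838.91.
Output 3838.91 is above potential 3426, so over time expected prices rise and SRAS shifts left until Y returns to 3426.
Long run: Y = 3426 on the AD curve gives 3426 = 4373 − 10P, so P = 94.70.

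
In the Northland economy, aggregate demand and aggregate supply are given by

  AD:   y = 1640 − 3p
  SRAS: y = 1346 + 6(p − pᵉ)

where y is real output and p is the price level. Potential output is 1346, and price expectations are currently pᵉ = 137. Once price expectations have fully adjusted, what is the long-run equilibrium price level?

Short run: with pᵉ = 137, SRAS is y = 524 + 6p. Setting AD = SRAS gives 1116 = 9p, so p = 124 and y = 1640 − 3·124 = 1268.
Output 1268 is below potential 1346, so over time expected prices fall and SRAS shifts right until y returns to 1346.
Long run: y = 1346 on the AD curve gives 1346 = 1640 − 3p, so p = 98.

Long-run p = 98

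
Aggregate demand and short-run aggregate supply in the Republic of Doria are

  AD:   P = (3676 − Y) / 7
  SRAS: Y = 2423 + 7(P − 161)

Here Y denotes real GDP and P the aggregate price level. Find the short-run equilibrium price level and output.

P = 170, Y = 2486

Write SRAS as Y = 2423 + 7P − 1127 = 1296 + 7P.
Rearrange AD to Y = 3676 − 7P.
Set AD = SRAS: 3676 − 7P = 1296 + 7P, so 2380 = 14P and P = 170.
Then Y = 3676 − 7·170 = 2486.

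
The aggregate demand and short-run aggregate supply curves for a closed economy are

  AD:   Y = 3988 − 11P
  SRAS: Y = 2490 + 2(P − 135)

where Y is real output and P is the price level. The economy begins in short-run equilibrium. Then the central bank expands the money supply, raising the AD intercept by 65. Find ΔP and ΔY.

This is a positive demand shock: AD shifts right.
New AD: Y = 4053 − 11P.
SRAS can be written Y = 2220 + 2P.
Set AD = SRAS: 4053 − 11P = 2220 + 2P, so 1833 = 13P and P = 141.
Y = 4053 − 11·141 = 2502.
Initially P = 136, Y = 2492, so ΔP = +5 and ΔY = +10.

ΔP = +5, ΔY = +10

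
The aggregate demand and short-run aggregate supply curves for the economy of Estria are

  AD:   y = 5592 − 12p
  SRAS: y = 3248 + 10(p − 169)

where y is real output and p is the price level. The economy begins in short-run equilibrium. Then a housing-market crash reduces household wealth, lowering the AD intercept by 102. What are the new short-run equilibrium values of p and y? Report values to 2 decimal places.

This is a negative demand shock: AD shifts left.
New AD: y = 5490 − 12p.
SRAS can be written y = 1558 + 10p.
Set AD = SRAS: 5490 − 12p = 1558 + 10p, so 3932 = 22p and p = 178.73.
Substituting into AD, y = 3345.27.

p = 178.73, y = 3345.27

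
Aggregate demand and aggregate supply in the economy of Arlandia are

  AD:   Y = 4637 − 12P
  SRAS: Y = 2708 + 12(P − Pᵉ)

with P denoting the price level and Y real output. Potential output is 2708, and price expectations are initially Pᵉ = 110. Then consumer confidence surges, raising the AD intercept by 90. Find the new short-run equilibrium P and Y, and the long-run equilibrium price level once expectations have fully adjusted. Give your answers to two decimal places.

AD shifts right: new AD is Y = 4727 − 12P. With Pᵉ = 110, SRAS is Y = 1388 + 12P.
Short run: 4727 − 12P = 1388 + 12P gives 3339 = 24P, so P = 139.13 and Y = 4727 − 12P = 3057.50.
Y = 3057.50 is above potential 2708; expectations adjust and SRAS shifts left until Y = 2708.
Long run: on the new AD curve, 2708 = 4727 − 12P gives P = 168.25.

Short run: P = 139.13, Y = 3057.50. Long run: P = 168.25.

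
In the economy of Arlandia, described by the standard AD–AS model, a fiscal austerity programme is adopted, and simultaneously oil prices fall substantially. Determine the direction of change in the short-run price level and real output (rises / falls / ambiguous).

Price level: falls; output: ambiguous

The first event is a negative demand shock: AD shifts left, which by itself pushes P down and Y down.
The second is a favourable supply shock: SRAS shifts right, which by itself pushes P down and Y up.
Both shocks push P down, so P falls. The two shocks push Y in opposite directions, so the effect on Y is ambiguous.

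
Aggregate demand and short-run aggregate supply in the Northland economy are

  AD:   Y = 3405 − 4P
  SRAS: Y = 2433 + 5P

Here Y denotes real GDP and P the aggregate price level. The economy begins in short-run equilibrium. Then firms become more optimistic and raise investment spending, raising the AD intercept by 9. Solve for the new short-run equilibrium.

This is a positive demand shock: AD shifts right.
New AD: Y = 3414 − 4P.
Set AD = SRAS: 3414 − 4P = 2433 + 5P, so 981 = 9P and P = 109.
Y = 3414 − 4·109 = 2978.

P = 109, Y = 2978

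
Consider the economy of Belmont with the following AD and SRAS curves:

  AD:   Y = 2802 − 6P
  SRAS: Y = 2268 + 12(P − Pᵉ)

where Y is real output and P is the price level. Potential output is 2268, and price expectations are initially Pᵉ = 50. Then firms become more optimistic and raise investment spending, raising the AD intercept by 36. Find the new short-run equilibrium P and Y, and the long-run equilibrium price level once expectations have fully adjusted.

AD shifts right: new AD is Y = 2838 − 6P. With Pᵉ = 50, SRAS is Y = 1668 + 12P.
Short run: 2838 − 6P = 1668 + 12P gives 1170 = 18P, so P = 65 and Y = 2838 − 6·65 = 2448.
Y = 2448 is above potential 2268; expectations adjust and SRAS shifts left until Y = 2268.
Long run: on the new AD curve, 2268 = 2838 − 6P gives P = 95.

Short run: P = 65, Y = 2448. Long run: P = 95.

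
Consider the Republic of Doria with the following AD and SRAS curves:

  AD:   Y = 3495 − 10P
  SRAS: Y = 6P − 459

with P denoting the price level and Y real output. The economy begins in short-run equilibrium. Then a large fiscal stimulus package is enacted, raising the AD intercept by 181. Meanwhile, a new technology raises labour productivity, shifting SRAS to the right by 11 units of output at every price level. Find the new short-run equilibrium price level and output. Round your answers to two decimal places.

After both shocks: AD is Y = 3676 − 10P and SRAS is Y = 6P − 448.
Setting them equal: 4124 = 16P, so P = 257.75.
Substituting into AD, Y = 1098.50.

P = 257.75, Y = 1098.50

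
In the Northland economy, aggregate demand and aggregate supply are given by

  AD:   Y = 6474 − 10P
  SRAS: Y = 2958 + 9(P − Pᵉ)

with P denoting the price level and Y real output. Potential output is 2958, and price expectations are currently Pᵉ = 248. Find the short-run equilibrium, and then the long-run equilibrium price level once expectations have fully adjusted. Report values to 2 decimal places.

Short run: P = 302.53, Y = 3448.74. Long run: P = 351.60.

Short run: with Pᵉ = 248, SRAS is Y = 726 + 9P. Setting AD = SRAS gives 5748 = 19P, so P = 302.53 and Y = 6474 − 10P = 3448.74.
Output 3448.74 is above potential 2958, so over time expected prices rise and SRAS shifts left until Y returns to 2958.
Long run: Y = 2958 on the AD curve gives 2958 = 6474 − 10P, so P = 351.60.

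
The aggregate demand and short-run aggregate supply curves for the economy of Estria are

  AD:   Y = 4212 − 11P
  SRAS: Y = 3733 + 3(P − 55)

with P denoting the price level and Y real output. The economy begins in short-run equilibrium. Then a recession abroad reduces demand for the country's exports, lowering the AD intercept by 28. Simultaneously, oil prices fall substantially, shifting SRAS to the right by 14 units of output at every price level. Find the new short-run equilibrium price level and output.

After both shocks: AD is Y = 4184 − 11P and SRAS is Y = 3582 + 3P.
Setting them equal: 602 = 14P, so P = 43.
Y = 4184 − 11·43 = 3711.

P = 43, Y = 3711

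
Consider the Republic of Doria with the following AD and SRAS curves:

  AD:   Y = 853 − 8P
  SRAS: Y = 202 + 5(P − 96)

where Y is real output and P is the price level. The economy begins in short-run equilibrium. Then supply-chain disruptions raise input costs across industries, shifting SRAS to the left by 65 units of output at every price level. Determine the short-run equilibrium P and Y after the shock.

P = 92, Y = 117

This is a negative supply shock: SRAS shifts left.
New SRAS: Y = 5P − 343.
Set AD = SRAS: 853 − 8P = 5P − 343, so 1196 = 13P and P = 92.
Y = 853 − 8·92 = 117.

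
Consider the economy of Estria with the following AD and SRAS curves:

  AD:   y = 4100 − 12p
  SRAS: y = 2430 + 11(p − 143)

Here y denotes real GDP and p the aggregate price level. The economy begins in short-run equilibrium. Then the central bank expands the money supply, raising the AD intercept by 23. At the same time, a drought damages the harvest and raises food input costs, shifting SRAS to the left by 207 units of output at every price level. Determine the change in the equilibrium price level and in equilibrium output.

After both shocks: AD is y = 4123 − 12p and SRAS is y = 650 + 11p.
Setting them equal: 3473 = 23p, so p = 151.
y = 4123 − 12·151 = 2311.
Initially p = 141, y = 2408, so Δp = +10 and Δy = -97.

Δp = +10, Δy = -97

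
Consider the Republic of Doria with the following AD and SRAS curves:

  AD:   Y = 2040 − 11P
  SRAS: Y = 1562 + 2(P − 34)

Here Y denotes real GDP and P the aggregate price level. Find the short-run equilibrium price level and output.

P = 42, Y = 1578

Write SRAS as Y = 1562 + 2P − 68 = 1494 + 2P.
Set AD = SRAS: 2040 − 11P = 1494 + 2P, so 546 = 13P and P = 42.
Then Y = 2040 − 11·42 = 1578.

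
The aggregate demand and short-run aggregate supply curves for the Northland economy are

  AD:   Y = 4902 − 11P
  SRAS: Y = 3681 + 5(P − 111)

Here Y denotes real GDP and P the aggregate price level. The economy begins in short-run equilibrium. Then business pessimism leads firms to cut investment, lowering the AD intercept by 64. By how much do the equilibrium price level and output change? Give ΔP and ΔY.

ΔP = -4, ΔY = -20

This is a negative demand shock: AD shifts left.
New AD: Y = 4838 − 11P.
SRAS can be written Y = 3126 + 5P.
Set AD = SRAS: 4838 − 11P = 3126 + 5P, so 1712 = 16P and P = 107.
Y = 4838 − 11·107 = 3661.
Initially P = 111, Y = 3681, so ΔP = -4 and ΔY = -20.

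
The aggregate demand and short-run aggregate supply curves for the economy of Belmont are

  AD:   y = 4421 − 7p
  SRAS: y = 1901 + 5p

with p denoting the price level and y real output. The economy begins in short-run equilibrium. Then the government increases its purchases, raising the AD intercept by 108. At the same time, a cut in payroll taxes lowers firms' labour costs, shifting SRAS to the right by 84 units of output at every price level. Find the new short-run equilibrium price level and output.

After both shocks: AD is y = 4529 − 7p and SRAS is y = 1985 + 5p.
Setting them equal: 2544 = 12p, so p = 212.
y = 4529 − 7·212 = 3045.

p = 212, y = 3045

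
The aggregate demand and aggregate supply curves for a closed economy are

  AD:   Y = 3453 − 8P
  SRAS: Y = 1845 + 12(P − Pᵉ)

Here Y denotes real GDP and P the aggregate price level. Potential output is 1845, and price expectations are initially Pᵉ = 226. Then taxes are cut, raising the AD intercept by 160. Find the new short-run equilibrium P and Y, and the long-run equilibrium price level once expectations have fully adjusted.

AD shifts right: new AD is Y = 3613 − 8P. With Pᵉ = 226, SRAS is Y = 12P − 867.
Short run: 3613 − 8P = 12P − 867 gives 4480 = 20P, so P = 224 and Y = 3613 − 8·224 = 1821.
Y = 1821 is below potential 1845; expectations adjust and SRAS shifts right until Y = 1845.
Long run: on the new AD curve, 1845 = 3613 − 8P gives P = 221.

Short run: P = 224, Y = 1821. Long run: P = 221.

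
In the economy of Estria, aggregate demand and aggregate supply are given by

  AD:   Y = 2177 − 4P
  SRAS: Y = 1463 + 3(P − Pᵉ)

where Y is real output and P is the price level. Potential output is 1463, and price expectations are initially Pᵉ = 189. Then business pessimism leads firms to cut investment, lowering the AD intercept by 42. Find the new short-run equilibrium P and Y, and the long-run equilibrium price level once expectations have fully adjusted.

Short run: P = 177, Y = 1427. Long run: P = 168.

AD shifts left: new AD is Y = 2135 − 4P. With Pᵉ = 189, SRAS is Y = 896 + 3P.
Short run: 2135 − 4P = 896 + 3P gives 1239 = 7P, so P = 177 and Y = 2135 − 4·177 = 1427.
Y = 1427 is below potential 1463; expectations adjust and SRAS shifts right until Y = 1463.
Long run: on the new AD curve, 1463 = 2135 − 4P gives P = 168.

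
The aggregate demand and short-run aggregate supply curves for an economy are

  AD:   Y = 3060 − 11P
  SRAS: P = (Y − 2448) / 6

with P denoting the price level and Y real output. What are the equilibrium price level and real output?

P = 36, Y = 2664

Rearrange SRAS to Y = 2448 + 6P.
Set AD = SRAS: 3060 − 11P = 2448 + 6P, so 612 = 17P and P = 36.
Then Y = 3060 − 11·36 = 2664.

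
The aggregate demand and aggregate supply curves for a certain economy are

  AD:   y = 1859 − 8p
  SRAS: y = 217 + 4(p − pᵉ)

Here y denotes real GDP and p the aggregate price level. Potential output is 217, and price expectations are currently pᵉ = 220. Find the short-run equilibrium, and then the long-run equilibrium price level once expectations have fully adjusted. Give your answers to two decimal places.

Short run: with pᵉ = 220, SRAS is y = 4p − 663. Setting AD = SRAS gives 2522 = 12p, so p = 210.17 and y = 1859 − 8p = 177.67.
Output 177.67 is below potential 217, so over time expected prices fall and SRAS shifts right until y returns to 217.
Long run: y = 217 on the AD curve gives 217 = 1859 − 8p, so p = 205.25.

Short run: p = 210.17, y = 177.67. Long run: p = 205.25.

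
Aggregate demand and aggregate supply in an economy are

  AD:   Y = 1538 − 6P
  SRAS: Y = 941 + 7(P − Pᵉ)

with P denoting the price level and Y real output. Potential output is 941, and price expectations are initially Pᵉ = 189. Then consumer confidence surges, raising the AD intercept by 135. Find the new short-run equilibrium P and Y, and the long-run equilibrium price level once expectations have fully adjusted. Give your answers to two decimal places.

AD shifts right: new AD is Y = 1673 − 6P. With Pᵉ = 189, SRAS is Y = 7P − 382.
Short run: 1673 − 6P = 7P − 382 gives 2055 = 13P, so P = 158.08 and Y = 1673 − 6P = 724.54.
Y = 724.54 is below potential 941; expectations adjust and SRAS shifts right until Y = 941.
Long run: on the new AD curve, 941 = 1673 − 6P gives P = 122.00.

Short run: P = 158.08, Y = 724.54. Long run: P = 122.00.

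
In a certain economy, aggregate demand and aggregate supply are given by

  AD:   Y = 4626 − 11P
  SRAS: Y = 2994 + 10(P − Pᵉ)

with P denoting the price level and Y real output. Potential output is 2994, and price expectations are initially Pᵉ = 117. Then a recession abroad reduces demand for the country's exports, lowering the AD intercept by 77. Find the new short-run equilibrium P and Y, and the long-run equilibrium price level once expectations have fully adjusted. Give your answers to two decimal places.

AD shifts left: new AD is Y = 4549 − 11P. With Pᵉ = 117, SRAS is Y = 1824 + 10P.
Short run: 4549 − 11P = 1824 + 10P gives 2725 = 21P, so P = 129.76 and Y = 4549 − 11P = 3121.62.
Y = 3121.62 is above potential 2994; expectations adjust and SRAS shifts left until Y = 2994.
Long run: on the new AD curve, 2994 = 4549 − 11P gives P = 141.36.

Short run: P = 129.76, Y = 3121.62. Long run: P = 141.36.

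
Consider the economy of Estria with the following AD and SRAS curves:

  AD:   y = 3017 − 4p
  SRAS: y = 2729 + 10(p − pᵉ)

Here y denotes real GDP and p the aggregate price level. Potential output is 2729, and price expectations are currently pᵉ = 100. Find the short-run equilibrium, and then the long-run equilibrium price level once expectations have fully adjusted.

Short run: with pᵉ = 100, SRAS is y = 1729 + 10p. Setting AD = SRAS gives 1288 = 14p, so p = 92 and y = 3017 − 4·92 = 2649.
Output 2649 is below potential 2729, so over time expected prices fall and SRAS shifts right until y returns to 2729.
Long run: y = 2729 on the AD curve gives 2729 = 3017 − 4p, so p = 72.

Short run: p = 92, y = 2649. Long run: p = 72.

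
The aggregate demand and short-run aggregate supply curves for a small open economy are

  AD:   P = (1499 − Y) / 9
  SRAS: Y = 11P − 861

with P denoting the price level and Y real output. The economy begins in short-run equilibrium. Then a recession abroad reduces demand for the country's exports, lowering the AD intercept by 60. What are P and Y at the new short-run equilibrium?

P = 115, Y = 404

This is a negative demand shock: AD shifts left.
New AD: Y = 1439 − 9P.
Set AD = SRAS: 1439 − 9P = 11P − 861, so 2300 = 20P and P = 115.
Y = 1439 − 9·115 = 404.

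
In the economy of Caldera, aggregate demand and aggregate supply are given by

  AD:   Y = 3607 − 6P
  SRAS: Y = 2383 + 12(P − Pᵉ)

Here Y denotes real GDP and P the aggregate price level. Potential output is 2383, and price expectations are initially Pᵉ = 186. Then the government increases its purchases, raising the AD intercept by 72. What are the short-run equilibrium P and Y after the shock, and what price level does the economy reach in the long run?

AD shifts right: new AD is Y = 3679 − 6P. With Pᵉ = 186, SRAS is Y = 151 + 12P.
Short run: 3679 − 6P = 151 + 12P gives 3528 = 18P, so P = 196 and Y = 3679 − 6·196 = 2503.
Y = 2503 is above potential 2383; expectations adjust and SRAS shifts left until Y = 2383.
Long run: on the new AD curve, 2383 = 3679 − 6P gives P = 216.

Short run: P = 196, Y = 2503. Long run: P = 216.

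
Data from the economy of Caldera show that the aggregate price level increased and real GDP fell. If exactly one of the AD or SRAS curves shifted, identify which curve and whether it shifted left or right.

SRAS shifted left

P rose and Y fell. An AD shift moves P and Y in the same direction; an SRAS shift moves them in opposite directions.
Here P and Y moved in opposite directions, so the SRAS curve shifted.
Since Y fell, SRAS shifted left.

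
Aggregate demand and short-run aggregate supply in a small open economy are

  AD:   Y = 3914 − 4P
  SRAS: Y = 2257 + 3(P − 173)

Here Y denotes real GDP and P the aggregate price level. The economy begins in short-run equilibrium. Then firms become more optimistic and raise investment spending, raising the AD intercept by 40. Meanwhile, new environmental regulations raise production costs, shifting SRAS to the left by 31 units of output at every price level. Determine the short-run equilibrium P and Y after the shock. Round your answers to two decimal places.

P = 321.00, Y = 2670.00

After both shocks: AD is Y = 3954 − 4P and SRAS is Y = 1707 + 3P.
Setting them equal: 2247 = 7P, so P = 321.00.
Substituting into AD, Y = 2670.00.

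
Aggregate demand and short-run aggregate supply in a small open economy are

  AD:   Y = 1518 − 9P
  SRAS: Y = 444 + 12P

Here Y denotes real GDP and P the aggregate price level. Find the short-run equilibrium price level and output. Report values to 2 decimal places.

Set AD = SRAS: 1518 − 9P = 444 + 12P, so 1074 = 21P and P = 51.14.
Substituting into AD, Y = 1518 − 9P = 1057.71.

P = 51.14, Y = 1057.71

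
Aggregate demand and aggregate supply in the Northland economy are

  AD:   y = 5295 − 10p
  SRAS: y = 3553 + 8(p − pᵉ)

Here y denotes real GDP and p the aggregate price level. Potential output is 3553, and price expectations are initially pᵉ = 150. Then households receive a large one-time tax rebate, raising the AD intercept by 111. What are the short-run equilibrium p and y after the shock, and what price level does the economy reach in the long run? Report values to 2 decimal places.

AD shifts right: new AD is y = 5406 − 10p. With pᵉ = 150, SRAS is y = 2353 + 8p.
Short run: 5406 − 10p = 2353 + 8p gives 3053 = 18p, so p = 169.61 and y = 5406 − 10p = 3709.89.
y = 3709.89 is above potential 3553; expectations adjust and SRAS shifts left until y = 3553.
Long run: on the new AD curve, 3553 = 5406 − 10p gives p = 185.30.

Short run: p = 169.61, y = 3709.89. Long run: p = 185.30.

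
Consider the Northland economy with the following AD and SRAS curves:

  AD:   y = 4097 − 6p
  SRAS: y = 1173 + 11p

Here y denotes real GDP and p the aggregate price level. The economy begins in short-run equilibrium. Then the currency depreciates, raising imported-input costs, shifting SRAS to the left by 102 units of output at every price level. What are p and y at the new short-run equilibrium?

This is a negative supply shock: SRAS shifts left.
New SRAS: y = 1071 + 11p.
Set AD = SRAS: 4097 − 6p = 1071 + 11p, so 3026 = 17p and p = 178.
y = 4097 − 6·178 = 3029.

p = 178, y = 3029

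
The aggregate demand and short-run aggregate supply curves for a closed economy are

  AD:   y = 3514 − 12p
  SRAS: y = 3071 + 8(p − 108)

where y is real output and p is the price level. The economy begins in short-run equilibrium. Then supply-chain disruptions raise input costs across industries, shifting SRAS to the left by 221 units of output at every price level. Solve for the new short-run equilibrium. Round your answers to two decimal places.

This is a negative supply shock: SRAS shifts left.
New SRAS: y = 1986 + 8p.
Set AD = SRAS: 3514 − 12p = 1986 + 8p, so 1528 = 20p and p = 76.40.
Substituting into AD, y = 2597.20.

p = 76.40, y = 2597.20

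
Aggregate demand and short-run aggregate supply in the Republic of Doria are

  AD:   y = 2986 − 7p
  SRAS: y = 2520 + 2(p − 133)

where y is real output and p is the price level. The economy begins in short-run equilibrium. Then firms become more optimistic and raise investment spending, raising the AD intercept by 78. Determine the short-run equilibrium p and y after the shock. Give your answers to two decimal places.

p = 90.00, y = 2434.00

This is a positive demand shock: AD shifts right.
New AD: y = 3064 − 7p.
SRAS can be written y = 2254 + 2p.
Set AD = SRAS: 3064 − 7p = 2254 + 2p, so 810 = 9p and p = 90.00.
Substituting into AD, y = 2434.00.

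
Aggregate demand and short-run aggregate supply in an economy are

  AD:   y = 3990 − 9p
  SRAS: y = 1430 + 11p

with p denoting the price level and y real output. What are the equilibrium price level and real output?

Set AD = SRAS: 3990 − 9p = 1430 + 11p, so 2560 = 20p and p = 128.
Then y = 3990 − 9·128 = 2838.

p = 128, y = 2838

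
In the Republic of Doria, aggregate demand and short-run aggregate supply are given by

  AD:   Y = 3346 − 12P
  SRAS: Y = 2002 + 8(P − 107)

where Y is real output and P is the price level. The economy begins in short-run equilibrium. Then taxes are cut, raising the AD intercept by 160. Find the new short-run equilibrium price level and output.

This is a positive demand shock: AD shifts right.
New AD: Y = 3506 − 12P.
SRAS can be written Y = 1146 + 8P.
Set AD = SRAS: 3506 − 12P = 1146 + 8P, so 2360 = 20P and P = 118.
Y = 3506 − 12·118 = 2090.

P = 118, Y = 2090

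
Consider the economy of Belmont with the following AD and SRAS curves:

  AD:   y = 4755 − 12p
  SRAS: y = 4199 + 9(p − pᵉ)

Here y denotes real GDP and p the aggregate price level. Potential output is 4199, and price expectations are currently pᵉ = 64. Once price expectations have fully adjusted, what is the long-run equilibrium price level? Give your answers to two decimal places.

Long-run p = 46.33

Short run: with pᵉ = 64, SRAS is y = 3623 + 9p. Setting AD = SRAS gives 1132 = 21p, so p = 53.90 and y = 4755 − 12p = 4108.14.
Output 4108.14 is below potential 4199, so over time expected prices fall and SRAS shifts right until y returns to 4199.
Long run: y = 4199 on the AD curve gives 4199 = 4755 − 12p, so p = 46.33.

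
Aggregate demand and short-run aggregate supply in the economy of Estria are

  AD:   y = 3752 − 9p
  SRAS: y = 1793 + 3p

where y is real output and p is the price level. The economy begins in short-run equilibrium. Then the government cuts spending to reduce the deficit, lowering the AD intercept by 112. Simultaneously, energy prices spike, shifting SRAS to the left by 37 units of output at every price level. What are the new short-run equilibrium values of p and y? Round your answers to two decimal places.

After both shocks: AD is y = 3640 − 9p and SRAS is y = 1756 + 3p.
Setting them equal: 1884 = 12p, so p = 157.00.
Substituting into AD, y = 2227.00.

p = 157.00, y = 2227.00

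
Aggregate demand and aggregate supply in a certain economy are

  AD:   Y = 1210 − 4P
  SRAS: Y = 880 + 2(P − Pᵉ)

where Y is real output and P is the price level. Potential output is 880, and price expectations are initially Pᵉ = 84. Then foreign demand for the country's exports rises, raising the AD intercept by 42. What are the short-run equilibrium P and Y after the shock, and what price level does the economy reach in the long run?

Short run: P = 90, Y = 892. Long run: P = 93.

AD shifts right: new AD is Y = 1252 − 4P. With Pᵉ = 84, SRAS is Y = 712 + 2P.
Short run: 1252 − 4P = 712 + 2P gives 540 = 6P, so P = 90 and Y = 1252 − 4·90 = 892.
Y = 892 is above potential 880; expectations adjust and SRAS shifts left until Y = 880.
Long run: on the new AD curve, 880 = 1252 − 4P gives P = 93.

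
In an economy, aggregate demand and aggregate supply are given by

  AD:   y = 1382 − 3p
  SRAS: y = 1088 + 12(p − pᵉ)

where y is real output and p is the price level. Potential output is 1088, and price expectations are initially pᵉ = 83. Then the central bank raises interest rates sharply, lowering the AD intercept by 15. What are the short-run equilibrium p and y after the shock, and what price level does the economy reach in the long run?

Short run: p = 85, y = 1112. Long run: p = 93.

AD shifts left: new AD is y = 1367 − 3p. With pᵉ = 83, SRAS is y = 92 + 12p.
Short run: 1367 − 3p = 92 + 12p gives 1275 = 15p, so p = 85 and y = 1367 − 3·85 = 1112.
y = 1112 is above potential 1088; expectations adjust and SRAS shifts left until y = 1088.
Long run: on the new AD curve, 1088 = 1367 − 3p gives p = 93.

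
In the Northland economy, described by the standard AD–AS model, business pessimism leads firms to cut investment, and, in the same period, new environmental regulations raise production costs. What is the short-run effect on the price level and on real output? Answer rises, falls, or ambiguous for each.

Price level: ambiguous; output: falls

The first event is a negative demand shock: AD shifts left, which by itself pushes P down and Y down.
The second is an adverse supply shock: SRAS shifts left, which by itself pushes P up and Y down.
The two shocks push P in opposite directions, so the effect on P is ambiguous. Both shocks push Y down, so Y falls.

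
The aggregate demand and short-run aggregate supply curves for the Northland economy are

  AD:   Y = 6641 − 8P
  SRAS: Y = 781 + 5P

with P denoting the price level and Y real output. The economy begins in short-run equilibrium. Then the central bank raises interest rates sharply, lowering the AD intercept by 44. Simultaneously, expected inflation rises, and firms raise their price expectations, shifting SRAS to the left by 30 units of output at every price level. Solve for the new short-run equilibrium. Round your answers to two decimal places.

After both shocks: AD is Y = 6597 − 8P and SRAS is Y = 751 + 5P.
Setting them equal: 5846 = 13P, so P = 449.69.
Substituting into AD, Y = 2999.46.

P = 449.69, Y = 2999.46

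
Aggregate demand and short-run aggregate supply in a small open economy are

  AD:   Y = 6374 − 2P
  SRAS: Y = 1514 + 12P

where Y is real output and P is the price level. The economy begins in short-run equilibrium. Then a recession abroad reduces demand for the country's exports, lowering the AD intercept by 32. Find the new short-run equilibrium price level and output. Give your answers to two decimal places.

This is a negative demand shock: AD shifts left.
New AD: Y = 6342 − 2P.
Set AD = SRAS: 6342 − 2P = 1514 + 12P, so 4828 = 14P and P = 344.86.
Substituting into AD, Y = 5652.29.

P = 344.86, Y = 5652.29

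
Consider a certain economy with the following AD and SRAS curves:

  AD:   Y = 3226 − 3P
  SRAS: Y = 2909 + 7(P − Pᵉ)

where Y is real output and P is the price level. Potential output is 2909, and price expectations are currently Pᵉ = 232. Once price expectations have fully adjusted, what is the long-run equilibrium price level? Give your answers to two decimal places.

Short run: with Pᵉ = 232, SRAS is Y = 1285 + 7P. Setting AD = SRAS gives 1941 = 10P, so P = 194.10 and Y = 3226 − 3P = 2643.70.
Output 2643.70 is below potential 2909, so over time expected prices fall and SRAS shifts right until Y returns to 2909.
Long run: Y = 2909 on the AD curve gives 2909 = 3226 − 3P, so P = 105.67.

Long-run P = 105.67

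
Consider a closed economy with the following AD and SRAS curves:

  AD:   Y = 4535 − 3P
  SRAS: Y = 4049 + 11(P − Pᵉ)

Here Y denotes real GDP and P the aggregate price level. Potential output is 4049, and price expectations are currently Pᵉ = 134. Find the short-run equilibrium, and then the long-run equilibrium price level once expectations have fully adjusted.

Short run: with Pᵉ = 134, SRAS is Y = 2575 + 11P. Setting AD = SRAS gives 1960 = 14P, so P = 140 and Y = 4535 − 3·140 = 4115.
Output 4115 is above potential 4049, so over time expected prices rise and SRAS shifts left until Y returns to 4049.
Long run: Y = 4049 on the AD curve gives 4049 = 4535 − 3P, so P = 162.

Short run: P = 140, Y = 4115. Long run: P = 162.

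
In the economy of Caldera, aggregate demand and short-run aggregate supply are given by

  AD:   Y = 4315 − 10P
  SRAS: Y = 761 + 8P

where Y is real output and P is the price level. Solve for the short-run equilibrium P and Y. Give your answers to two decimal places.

Set AD = SRAS: 4315 − 10P = 761 + 8P, so 3554 = 18P and P = 197.44.
Substituting into AD, Y = 4315 − 10P = 2340.56.

P = 197.44, Y = 2340.56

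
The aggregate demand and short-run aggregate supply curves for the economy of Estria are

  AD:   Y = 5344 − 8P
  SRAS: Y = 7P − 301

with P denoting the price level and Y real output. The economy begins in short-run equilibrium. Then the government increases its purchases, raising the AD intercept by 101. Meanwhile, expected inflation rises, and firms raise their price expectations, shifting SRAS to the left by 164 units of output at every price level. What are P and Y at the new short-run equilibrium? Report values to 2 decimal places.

After both shocks: AD is Y = 5445 − 8P and SRAS is Y = 7P − 465.
Setting them equal: 5910 = 15P, so P = 394.00.
Substituting into AD, Y = 2293.00.

P = 394.00, Y = 2293.00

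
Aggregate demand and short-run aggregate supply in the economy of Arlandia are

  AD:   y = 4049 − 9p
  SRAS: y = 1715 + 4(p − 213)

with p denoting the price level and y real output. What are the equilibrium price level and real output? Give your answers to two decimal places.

Write SRAS as y = 1715 + 4p − 852 = 863 + 4p.
Set AD = SRAS: 4049 − 9p = 863 + 4p, so 3186 = 13p and p = 245.08.
Substituting into AD, y = 4049 − 9p = 1843.31.

p = 245.08, y = 1843.31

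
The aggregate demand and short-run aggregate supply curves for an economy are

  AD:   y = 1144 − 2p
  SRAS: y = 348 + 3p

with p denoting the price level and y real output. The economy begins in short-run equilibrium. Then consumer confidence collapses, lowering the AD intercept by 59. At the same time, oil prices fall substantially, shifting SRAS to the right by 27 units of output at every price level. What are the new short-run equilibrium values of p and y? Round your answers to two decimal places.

p = 142.00, y = 801.00

After both shocks: AD is y = 1085 − 2p and SRAS is y = 375 + 3p.
Setting them equal: 710 = 5p, so p = 142.00.
Substituting into AD, y = 801.00.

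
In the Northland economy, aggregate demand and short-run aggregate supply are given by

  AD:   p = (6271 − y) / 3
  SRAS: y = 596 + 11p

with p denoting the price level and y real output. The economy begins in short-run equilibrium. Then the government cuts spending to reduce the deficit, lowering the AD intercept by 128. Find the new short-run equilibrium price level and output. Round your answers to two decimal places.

p = 396.21, y = 4954.36

This is a negative demand shock: AD shifts left.
New AD: y = 6143 − 3p.
Set AD = SRAS: 6143 − 3p = 596 + 11p, so 5547 = 14p and p = 396.21.
Substituting into AD, y = 4954.36.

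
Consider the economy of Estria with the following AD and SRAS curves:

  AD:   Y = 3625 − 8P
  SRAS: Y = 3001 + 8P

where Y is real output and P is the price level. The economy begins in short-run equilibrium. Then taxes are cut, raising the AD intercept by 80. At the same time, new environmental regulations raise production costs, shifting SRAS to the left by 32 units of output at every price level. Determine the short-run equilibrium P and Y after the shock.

After both shocks: AD is Y = 3705 − 8P and SRAS is Y = 2969 + 8P.
Setting them equal: 736 = 16P, so P = 46.
Y = 3705 − 8·46 = 3337.

P = 46, Y = 3337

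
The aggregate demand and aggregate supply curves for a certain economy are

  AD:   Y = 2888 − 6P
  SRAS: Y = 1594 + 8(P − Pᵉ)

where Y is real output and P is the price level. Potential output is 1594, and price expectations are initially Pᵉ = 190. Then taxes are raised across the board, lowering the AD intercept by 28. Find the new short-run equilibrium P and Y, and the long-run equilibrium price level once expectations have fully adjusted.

Short run: P = 199, Y = 1666. Long run: P = 211.

AD shifts left: new AD is Y = 2860 − 6P. With Pᵉ = 190, SRAS is Y = 74 + 8P.
Short run: 2860 − 6P = 74 + 8P gives 2786 = 14P, so P = 199 and Y = 2860 − 6·199 = 1666.
Y = 1666 is above potential 1594; expectations adjust and SRAS shifts left until Y = 1594.
Long run: on the new AD curve, 1594 = 2860 − 6P gives P = 211.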